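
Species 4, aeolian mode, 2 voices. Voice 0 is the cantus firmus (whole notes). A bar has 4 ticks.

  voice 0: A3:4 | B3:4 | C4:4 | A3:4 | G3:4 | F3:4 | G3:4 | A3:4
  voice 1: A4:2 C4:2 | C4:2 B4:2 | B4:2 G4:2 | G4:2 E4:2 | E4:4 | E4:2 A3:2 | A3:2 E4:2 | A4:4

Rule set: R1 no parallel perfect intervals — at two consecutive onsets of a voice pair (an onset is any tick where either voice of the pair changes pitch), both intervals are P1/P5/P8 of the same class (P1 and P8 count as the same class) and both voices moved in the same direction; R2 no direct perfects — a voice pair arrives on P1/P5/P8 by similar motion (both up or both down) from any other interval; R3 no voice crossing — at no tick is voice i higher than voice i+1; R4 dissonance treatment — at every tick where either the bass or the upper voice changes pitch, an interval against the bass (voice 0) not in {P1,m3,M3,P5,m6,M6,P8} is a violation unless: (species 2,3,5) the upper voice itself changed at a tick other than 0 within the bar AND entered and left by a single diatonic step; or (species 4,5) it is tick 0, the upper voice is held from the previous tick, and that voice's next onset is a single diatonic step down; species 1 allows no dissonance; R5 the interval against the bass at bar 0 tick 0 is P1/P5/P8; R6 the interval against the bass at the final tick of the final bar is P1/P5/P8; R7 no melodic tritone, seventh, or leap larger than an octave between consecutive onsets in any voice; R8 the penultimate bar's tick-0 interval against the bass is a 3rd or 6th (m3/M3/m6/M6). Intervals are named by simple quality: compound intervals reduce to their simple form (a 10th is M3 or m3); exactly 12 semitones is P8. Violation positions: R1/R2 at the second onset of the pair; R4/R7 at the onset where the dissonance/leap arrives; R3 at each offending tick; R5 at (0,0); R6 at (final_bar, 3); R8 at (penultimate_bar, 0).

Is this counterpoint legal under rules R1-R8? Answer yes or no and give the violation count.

No (8 violations)

bar 0: v0=A3 v1=A4 (P8)
bar 1: v0=B3 v1=C4 (m2)
bar 2: v0=C4 v1=B4 (M7)
bar 3: v0=A3 v1=G4 (m7)
bar 4: v0=G3 v1=E4 (M6)
bar 5: v0=F3 v1=E4 (M7)
bar 6: v0=G3 v1=A3 (M2)
bar 7: v0=A3 v1=A4 (P8)
  R4 @ bar1.0: B3/C4 m2 untreated
  R7 @ bar1.2: C4->B4 leap 11st
  R4 @ bar2.0: C4/B4 M7 untreated
  R4 @ bar3.0: A3/G4 m7 untreated
  R4 @ bar5.0: F3/E4 M7 untreated
  R4 @ bar6.0: G3/A3 M2 untreated
  R8 @ bar6.0: penult M2 not 3rd/6th
  R2 @ bar7.0: G3/E4 M6 -> A3/A4 P8 similar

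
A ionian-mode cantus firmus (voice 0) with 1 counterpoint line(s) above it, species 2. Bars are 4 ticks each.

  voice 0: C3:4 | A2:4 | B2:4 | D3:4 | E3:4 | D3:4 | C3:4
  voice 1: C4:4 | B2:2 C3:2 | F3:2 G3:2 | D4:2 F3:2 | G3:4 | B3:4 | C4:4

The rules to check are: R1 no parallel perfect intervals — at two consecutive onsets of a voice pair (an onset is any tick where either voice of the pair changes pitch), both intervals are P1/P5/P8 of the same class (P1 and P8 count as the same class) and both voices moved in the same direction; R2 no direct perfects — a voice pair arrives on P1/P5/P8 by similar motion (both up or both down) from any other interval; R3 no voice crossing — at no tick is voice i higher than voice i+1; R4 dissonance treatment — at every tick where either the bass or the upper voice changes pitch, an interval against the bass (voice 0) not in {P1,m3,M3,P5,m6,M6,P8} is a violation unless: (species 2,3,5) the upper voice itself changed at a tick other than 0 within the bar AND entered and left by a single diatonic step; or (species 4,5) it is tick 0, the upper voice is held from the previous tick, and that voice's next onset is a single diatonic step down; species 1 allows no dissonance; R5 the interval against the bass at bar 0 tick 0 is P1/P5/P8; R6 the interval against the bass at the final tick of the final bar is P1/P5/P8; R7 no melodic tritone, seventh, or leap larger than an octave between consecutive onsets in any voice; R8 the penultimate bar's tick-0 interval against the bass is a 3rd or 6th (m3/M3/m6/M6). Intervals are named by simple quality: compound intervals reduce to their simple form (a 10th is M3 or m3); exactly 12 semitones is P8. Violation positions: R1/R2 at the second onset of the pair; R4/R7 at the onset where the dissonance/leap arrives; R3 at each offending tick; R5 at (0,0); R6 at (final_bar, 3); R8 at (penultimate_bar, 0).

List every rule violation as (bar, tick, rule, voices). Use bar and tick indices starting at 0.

bar 0: v0=C3 v1=C4 downbeat P8
bar 1: v0=A2 v1=B2 downbeat M2
bar 2: v0=B2 v1=F3 downbeat TT
bar 3: v0=D3 v1=D4 downbeat P8
bar 4: v0=E3 v1=G3 downbeat m3
bar 5: v0=D3 v1=B3 downbeat M6
bar 6: v0=C3 v1=C4 downbeat P8
  -> R4 @ bar 1 tick 0 v(0, 1): A2/B2 M2 untreated
  -> R7 @ bar 1 tick 0 v(1,): C4->B2 leap 13st
  -> R4 @ bar 2 tick 0 v(0, 1): B2/F3 TT untreated
  -> R2 @ bar 3 tick 0 v(0, 1): B2/G3 m6 -> D3/D4 P8 similar

(1, 0, R4, (0, 1))
(1, 0, R7, (1,))
(2, 0, R4, (0, 1))
(3, 0, R2, (0, 1))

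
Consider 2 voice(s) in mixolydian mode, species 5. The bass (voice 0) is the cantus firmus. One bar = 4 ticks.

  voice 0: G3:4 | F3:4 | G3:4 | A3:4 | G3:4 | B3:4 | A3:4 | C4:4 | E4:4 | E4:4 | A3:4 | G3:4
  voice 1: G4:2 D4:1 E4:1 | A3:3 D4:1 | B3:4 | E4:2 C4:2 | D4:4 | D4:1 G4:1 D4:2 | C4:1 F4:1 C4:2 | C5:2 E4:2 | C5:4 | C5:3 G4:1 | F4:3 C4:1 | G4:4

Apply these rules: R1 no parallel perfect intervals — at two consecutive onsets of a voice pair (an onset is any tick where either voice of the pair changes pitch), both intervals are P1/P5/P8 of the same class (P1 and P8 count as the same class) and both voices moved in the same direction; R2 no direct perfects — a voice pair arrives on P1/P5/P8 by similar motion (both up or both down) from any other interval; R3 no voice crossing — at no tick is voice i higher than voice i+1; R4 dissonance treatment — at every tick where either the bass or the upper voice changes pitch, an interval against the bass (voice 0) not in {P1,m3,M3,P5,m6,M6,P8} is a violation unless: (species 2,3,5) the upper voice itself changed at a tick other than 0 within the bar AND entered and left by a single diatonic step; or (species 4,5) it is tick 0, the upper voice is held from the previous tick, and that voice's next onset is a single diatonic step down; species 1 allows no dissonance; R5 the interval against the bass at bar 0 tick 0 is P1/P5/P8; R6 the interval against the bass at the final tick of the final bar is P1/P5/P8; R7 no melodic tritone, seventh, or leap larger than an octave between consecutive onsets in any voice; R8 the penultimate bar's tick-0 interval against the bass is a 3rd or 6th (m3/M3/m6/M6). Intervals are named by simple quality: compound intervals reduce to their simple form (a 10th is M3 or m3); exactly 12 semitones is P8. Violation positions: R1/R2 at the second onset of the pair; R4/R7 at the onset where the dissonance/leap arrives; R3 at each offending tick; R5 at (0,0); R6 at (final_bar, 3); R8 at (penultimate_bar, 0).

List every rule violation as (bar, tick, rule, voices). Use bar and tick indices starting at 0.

bar 0: v0=G3 v1=G4 downbeat P8
bar 1: v0=F3 v1=A3 downbeat M3
bar 2: v0=G3 v1=B3 downbeat M3
bar 3: v0=A3 v1=E4 downbeat P5
bar 4: v0=G3 v1=D4 downbeat P5
bar 5: v0=B3 v1=D4 downbeat m3
bar 6: v0=A3 v1=C4 downbeat m3
bar 7: v0=C4 v1=C5 downbeat P8
bar 8: v0=E4 v1=C5 downbeat m6
bar 9: v0=E4 v1=C5 downbeat m6
bar 10: v0=A3 v1=F4 downbeat m6
bar 11: v0=G3 v1=G4 downbeat P8
  -> R2 @ bar 3 tick 0 v(0, 1): G3/B3 M3 -> A3/E4 P5 similar
  -> R2 @ bar 7 tick 0 v(0, 1): A3/C4 m3 -> C4/C5 P8 similar

(3, 0, R2, (0, 1))
(7, 0, R2, (0, 1))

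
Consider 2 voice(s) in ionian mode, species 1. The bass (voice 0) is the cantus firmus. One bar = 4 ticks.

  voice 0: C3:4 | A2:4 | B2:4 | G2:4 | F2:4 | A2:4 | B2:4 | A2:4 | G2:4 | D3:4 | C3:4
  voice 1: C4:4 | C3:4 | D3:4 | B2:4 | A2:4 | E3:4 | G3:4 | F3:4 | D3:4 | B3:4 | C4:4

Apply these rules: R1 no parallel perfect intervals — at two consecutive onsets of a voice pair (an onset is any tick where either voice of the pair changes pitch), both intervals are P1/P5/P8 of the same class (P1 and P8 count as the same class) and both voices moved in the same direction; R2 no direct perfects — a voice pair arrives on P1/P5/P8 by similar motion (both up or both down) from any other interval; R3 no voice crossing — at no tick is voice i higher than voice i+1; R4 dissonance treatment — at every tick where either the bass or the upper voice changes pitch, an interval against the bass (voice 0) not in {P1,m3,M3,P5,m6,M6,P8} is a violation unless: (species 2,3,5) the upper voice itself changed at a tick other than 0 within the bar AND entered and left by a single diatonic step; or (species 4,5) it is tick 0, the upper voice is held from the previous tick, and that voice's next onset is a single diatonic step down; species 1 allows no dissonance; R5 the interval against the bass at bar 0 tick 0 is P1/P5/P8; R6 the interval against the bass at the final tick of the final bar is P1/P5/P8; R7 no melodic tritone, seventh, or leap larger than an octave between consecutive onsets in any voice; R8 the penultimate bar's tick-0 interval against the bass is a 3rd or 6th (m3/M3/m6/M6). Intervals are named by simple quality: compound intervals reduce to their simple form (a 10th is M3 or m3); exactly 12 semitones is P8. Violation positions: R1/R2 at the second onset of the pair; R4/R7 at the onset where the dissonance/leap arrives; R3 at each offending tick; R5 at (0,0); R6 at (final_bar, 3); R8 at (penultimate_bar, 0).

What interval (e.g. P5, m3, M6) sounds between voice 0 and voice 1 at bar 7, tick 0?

voice 0=A2 voice 1=F3 -> m6

m6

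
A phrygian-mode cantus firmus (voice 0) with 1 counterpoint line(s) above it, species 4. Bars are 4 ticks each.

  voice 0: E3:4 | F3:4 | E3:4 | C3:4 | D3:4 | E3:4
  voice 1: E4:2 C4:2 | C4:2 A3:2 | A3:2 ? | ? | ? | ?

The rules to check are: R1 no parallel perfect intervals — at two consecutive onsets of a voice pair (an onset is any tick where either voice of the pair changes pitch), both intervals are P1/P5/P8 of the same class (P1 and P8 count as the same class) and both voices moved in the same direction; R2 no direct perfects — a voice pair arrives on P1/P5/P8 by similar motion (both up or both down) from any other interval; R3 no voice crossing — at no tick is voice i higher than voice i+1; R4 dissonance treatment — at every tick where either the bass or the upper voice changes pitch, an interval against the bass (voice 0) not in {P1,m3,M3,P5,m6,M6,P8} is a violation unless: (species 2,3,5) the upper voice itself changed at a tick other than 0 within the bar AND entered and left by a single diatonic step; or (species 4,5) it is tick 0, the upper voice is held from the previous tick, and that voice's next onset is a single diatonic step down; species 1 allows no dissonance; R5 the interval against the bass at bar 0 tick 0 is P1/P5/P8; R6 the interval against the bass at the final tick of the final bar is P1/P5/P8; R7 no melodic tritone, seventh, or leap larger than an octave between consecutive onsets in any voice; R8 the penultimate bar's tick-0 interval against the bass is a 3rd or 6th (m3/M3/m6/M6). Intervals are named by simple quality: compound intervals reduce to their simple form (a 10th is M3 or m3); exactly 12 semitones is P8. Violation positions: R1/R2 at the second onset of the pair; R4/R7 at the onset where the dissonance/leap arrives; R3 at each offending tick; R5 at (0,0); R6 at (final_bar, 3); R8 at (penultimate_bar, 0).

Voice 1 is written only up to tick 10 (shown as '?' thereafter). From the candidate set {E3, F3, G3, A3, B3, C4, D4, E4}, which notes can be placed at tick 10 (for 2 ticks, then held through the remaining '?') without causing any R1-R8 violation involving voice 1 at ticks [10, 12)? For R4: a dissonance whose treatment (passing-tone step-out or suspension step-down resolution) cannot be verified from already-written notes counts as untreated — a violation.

E3: legal
F3: violates R4
G3: legal
A3: legal
B3: legal
C4: legal
D4: violates R4
E4: legal

{A3, B3, C4, E3, E4, G3}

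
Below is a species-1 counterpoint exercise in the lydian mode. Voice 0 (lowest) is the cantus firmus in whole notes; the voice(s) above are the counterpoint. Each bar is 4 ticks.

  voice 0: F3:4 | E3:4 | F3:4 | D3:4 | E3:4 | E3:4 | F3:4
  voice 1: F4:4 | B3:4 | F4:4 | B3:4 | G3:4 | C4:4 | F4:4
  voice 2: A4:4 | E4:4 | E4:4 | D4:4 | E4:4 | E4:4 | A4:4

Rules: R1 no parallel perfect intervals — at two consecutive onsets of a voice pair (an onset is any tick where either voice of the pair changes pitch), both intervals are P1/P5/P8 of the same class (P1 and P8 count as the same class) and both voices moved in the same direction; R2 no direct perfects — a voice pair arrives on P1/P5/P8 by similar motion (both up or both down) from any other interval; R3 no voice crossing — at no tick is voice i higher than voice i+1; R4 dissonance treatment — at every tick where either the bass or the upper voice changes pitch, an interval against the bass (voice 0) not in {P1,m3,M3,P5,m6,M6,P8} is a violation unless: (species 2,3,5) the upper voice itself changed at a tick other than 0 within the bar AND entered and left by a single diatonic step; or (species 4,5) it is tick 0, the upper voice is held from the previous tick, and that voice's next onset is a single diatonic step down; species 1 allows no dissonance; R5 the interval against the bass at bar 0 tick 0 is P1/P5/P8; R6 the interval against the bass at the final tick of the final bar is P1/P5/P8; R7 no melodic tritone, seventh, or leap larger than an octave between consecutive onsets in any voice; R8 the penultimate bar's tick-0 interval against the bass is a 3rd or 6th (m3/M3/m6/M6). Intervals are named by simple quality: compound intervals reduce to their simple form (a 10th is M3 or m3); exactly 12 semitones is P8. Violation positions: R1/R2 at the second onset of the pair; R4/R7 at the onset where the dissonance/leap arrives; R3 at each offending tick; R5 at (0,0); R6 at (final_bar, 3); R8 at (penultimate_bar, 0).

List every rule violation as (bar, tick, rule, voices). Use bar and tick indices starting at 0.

bar 0: v0=F3 v1=F4 v2=A4 downbeat M3
bar 1: v0=E3 v1=B3 v2=E4 downbeat P8
bar 2: v0=F3 v1=F4 v2=E4 downbeat M7
bar 3: v0=D3 v1=B3 v2=D4 downbeat P8
bar 4: v0=E3 v1=G3 v2=E4 downbeat P8
bar 5: v0=E3 v1=C4 v2=E4 downbeat P8
bar 6: v0=F3 v1=F4 v2=A4 downbeat M3
  -> R5 @ bar 0 tick 0 v(0, 2): opens on M3
  -> R2 @ bar 1 tick 0 v(0, 1): F3/F4 P8 -> E3/B3 P5 similar
  -> R2 @ bar 1 tick 0 v(0, 2): F3/A4 M3 -> E3/E4 P8 similar
  -> R7 @ bar 1 tick 0 v(1,): F4->B3 leap 6st
  -> R2 @ bar 2 tick 0 v(0, 1): E3/B3 P5 -> F3/F4 P8 similar
  -> R3 @ bar 2 tick 0 v(1, 2): F4 above E4
  -> R4 @ bar 2 tick 0 v(0, 2): F3/E4 M7 untreated
  -> R7 @ bar 2 tick 0 v(1,): B3->F4 leap 6st
  -> R3 @ bar 2 tick 1 v(1, 2): F4 above E4
  -> R3 @ bar 2 tick 2 v(1, 2): F4 above E4
  -> R3 @ bar 2 tick 3 v(1, 2): F4 above E4
  -> R2 @ bar 3 tick 0 v(0, 2): F3/E4 M7 -> D3/D4 P8 similar
  -> R7 @ bar 3 tick 0 v(1,): F4->B3 leap 6st
  -> R1 @ bar 4 tick 0 v(0, 2): D3/D4 P8 -> E3/E4 P8 similar
  -> R8 @ bar 5 tick 0 v(0, 2): penult P8 not 3rd/6th
  -> R2 @ bar 6 tick 0 v(0, 1): E3/C4 m6 -> F3/F4 P8 similar
  -> R6 @ bar 6 tick 3 v(0, 2): closes on M3

(0, 0, R5, (0, 2))
(1, 0, R2, (0, 1))
(1, 0, R2, (0, 2))
(1, 0, R7, (1,))
(2, 0, R2, (0, 1))
(2, 0, R3, (1, 2))
(2, 0, R4, (0, 2))
(2, 0, R7, (1,))
(2, 1, R3, (1, 2))
(2, 2, R3, (1, 2))
(2, 3, R3, (1, 2))
(3, 0, R2, (0, 2))
(3, 0, R7, (1,))
(4, 0, R1, (0, 2))
(5, 0, R8, (0, 2))
(6, 0, R2, (0, 1))
(6, 3, R6, (0, 2))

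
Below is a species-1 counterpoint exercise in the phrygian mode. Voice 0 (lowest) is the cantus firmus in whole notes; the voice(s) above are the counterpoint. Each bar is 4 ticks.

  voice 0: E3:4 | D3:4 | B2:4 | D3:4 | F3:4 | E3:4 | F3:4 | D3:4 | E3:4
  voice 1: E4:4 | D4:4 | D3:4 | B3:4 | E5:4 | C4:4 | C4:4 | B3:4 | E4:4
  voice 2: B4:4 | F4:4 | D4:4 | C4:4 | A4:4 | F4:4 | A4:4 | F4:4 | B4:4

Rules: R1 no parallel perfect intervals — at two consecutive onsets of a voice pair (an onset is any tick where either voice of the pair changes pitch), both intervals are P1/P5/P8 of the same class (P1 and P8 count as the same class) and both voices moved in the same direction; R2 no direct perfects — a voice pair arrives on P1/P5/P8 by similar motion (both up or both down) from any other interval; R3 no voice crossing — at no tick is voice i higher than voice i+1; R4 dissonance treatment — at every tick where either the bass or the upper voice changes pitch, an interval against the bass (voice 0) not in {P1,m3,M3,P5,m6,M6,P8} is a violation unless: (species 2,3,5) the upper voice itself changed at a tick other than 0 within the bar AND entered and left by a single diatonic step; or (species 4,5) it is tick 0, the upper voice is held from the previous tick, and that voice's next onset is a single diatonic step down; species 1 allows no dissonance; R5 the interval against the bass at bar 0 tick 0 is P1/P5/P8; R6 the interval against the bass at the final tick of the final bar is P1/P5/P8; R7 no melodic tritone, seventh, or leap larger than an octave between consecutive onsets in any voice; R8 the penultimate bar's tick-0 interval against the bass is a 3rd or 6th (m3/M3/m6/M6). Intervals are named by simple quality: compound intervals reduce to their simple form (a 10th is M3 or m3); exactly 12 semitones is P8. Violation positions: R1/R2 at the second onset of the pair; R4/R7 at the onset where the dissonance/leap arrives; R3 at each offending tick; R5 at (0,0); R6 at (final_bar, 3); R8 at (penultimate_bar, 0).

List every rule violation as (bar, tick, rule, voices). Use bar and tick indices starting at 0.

(1, 0, R1, (0, 1))
(1, 0, R7, (2,))
(2, 0, R2, (1, 2))
(3, 0, R4, (0, 2))
(4, 0, R2, (1, 2))
(4, 0, R3, (1, 2))
(4, 0, R4, (0, 1))
(4, 0, R7, (1,))
(4, 1, R3, (1, 2))
(4, 2, R3, (1, 2))
(4, 3, R3, (1, 2))
(5, 0, R4, (0, 2))
(5, 0, R7, (1,))
(8, 0, R2, (0, 1))
(8, 0, R2, (0, 2))
(8, 0, R2, (1, 2))
(8, 0, R7, (2,))

bar 0: v0=E3 v1=E4 v2=B4 downbeat P5
bar 1: v0=D3 v1=D4 v2=F4 downbeat m3
bar 2: v0=B2 v1=D3 v2=D4 downbeat m3
bar 3: v0=D3 v1=B3 v2=C4 downbeat m7
bar 4: v0=F3 v1=E5 v2=A4 downbeat M3
bar 5: v0=E3 v1=C4 v2=F4 downbeat m2
bar 6: v0=F3 v1=C4 v2=A4 downbeat M3
bar 7: v0=D3 v1=B3 v2=F4 downbeat m3
bar 8: v0=E3 v1=E4 v2=B4 downbeat P5
  -> R1 @ bar 1 tick 0 v(0, 1): E3/E4 P8 -> D3/D4 P8 similar
  -> R7 @ bar 1 tick 0 v(2,): B4->F4 leap 6st
  -> R2 @ bar 2 tick 0 v(1, 2): D4/F4 m3 -> D3/D4 P8 similar
  -> R4 @ bar 3 tick 0 v(0, 2): D3/C4 m7 untreated
  -> R2 @ bar 4 tick 0 v(1, 2): B3/C4 m2 -> E5/A4 P5 similar
  -> R3 @ bar 4 tick 0 v(1, 2): E5 above A4
  -> R4 @ bar 4 tick 0 v(0, 1): F3/E5 M7 untreated
  -> R7 @ bar 4 tick 0 v(1,): B3->E5 leap 17st
  -> R3 @ bar 4 tick 1 v(1, 2): E5 above A4
  -> R3 @ bar 4 tick 2 v(1, 2): E5 above A4
  -> R3 @ bar 4 tick 3 v(1, 2): E5 above A4
  -> R4 @ bar 5 tick 0 v(0, 2): E3/F4 m2 untreated
  -> R7 @ bar 5 tick 0 v(1,): E5->C4 leap 16st
  -> R2 @ bar 8 tick 0 v(0, 1): D3/B3 M6 -> E3/E4 P8 similar
  -> R2 @ bar 8 tick 0 v(0, 2): D3/F4 m3 -> E3/B4 P5 similar
  -> R2 @ bar 8 tick 0 v(1, 2): B3/F4 TT -> E4/B4 P5 similar
  -> R7 @ bar 8 tick 0 v(2,): F4->B4 leap 6st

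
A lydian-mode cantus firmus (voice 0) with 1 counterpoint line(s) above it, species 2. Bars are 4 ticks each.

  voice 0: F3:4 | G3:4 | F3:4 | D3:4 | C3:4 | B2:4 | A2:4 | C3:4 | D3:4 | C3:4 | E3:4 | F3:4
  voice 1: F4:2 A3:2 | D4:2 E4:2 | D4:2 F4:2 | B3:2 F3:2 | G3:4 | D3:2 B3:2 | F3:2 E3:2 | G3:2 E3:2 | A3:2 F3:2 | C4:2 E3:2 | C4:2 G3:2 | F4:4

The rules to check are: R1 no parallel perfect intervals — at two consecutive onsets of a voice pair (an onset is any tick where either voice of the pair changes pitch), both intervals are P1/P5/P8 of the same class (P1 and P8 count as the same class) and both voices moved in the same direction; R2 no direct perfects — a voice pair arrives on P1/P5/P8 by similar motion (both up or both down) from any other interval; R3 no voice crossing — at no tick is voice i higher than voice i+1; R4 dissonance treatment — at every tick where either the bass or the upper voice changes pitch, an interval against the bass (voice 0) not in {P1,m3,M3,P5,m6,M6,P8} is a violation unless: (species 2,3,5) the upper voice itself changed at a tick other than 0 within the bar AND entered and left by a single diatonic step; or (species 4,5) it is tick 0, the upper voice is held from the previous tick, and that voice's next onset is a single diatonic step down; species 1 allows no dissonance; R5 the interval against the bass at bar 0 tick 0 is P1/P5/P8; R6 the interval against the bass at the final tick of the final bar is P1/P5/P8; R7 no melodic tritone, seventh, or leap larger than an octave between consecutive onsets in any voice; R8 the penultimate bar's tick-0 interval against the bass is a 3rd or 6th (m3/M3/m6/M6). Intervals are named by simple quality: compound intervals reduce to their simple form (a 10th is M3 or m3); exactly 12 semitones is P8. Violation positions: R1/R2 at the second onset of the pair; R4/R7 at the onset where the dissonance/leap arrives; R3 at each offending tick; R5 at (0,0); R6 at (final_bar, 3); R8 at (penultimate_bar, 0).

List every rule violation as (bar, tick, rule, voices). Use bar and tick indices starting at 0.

bar 0: v0=F3 v1=F4 downbeat P8
bar 1: v0=G3 v1=D4 downbeat P5
bar 2: v0=F3 v1=D4 downbeat M6
bar 3: v0=D3 v1=B3 downbeat M6
bar 4: v0=C3 v1=G3 downbeat P5
bar 5: v0=B2 v1=D3 downbeat m3
bar 6: v0=A2 v1=F3 downbeat m6
bar 7: v0=C3 v1=G3 downbeat P5
bar 8: v0=D3 v1=A3 downbeat P5
bar 9: v0=C3 v1=C4 downbeat P8
bar 10: v0=E3 v1=C4 downbeat m6
bar 11: v0=F3 v1=F4 downbeat P8
  -> R2 @ bar 1 tick 0 v(0, 1): F3/A3 M3 -> G3/D4 P5 similar
  -> R7 @ bar 3 tick 0 v(1,): F4->B3 leap 6st
  -> R7 @ bar 3 tick 2 v(1,): B3->F3 leap 6st
  -> R7 @ bar 6 tick 0 v(1,): B3->F3 leap 6st
  -> R1 @ bar 7 tick 0 v(0, 1): A2/E3 P5 -> C3/G3 P5 similar
  -> R2 @ bar 8 tick 0 v(0, 1): C3/E3 M3 -> D3/A3 P5 similar
  -> R2 @ bar 11 tick 0 v(0, 1): E3/G3 m3 -> F3/F4 P8 similar
  -> R7 @ bar 11 tick 0 v(1,): G3->F4 leap 10st

(1, 0, R2, (0, 1))
(3, 0, R7, (1,))
(3, 2, R7, (1,))
(6, 0, R7, (1,))
(7, 0, R1, (0, 1))
(8, 0, R2, (0, 1))
(11, 0, R2, (0, 1))
(11, 0, R7, (1,))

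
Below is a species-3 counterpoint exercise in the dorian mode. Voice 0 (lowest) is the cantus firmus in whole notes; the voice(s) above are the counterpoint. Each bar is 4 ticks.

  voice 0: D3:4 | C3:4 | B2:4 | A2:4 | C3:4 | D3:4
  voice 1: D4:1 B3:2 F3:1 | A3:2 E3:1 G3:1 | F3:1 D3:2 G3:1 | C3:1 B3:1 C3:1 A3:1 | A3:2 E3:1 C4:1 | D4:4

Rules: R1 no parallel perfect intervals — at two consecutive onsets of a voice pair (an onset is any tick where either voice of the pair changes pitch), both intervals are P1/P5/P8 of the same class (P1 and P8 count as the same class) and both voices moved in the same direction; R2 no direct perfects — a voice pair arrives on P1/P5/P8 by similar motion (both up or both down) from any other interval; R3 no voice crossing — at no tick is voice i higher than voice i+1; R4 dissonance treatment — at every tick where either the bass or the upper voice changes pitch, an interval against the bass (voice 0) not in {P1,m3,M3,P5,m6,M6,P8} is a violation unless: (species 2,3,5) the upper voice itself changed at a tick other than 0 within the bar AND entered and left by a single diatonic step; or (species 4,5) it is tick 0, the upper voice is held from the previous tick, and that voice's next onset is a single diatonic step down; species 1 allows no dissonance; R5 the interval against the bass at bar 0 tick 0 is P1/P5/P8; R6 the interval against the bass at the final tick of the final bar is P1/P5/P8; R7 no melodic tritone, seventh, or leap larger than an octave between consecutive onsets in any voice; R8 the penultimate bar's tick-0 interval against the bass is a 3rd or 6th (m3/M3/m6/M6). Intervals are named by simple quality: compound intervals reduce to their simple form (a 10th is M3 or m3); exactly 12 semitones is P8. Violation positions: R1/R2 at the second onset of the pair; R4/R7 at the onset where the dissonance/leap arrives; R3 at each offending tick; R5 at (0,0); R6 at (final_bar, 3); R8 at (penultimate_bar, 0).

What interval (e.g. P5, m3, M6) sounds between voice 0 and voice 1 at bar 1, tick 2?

M3

voice 0=C3 voice 1=E3 -> M3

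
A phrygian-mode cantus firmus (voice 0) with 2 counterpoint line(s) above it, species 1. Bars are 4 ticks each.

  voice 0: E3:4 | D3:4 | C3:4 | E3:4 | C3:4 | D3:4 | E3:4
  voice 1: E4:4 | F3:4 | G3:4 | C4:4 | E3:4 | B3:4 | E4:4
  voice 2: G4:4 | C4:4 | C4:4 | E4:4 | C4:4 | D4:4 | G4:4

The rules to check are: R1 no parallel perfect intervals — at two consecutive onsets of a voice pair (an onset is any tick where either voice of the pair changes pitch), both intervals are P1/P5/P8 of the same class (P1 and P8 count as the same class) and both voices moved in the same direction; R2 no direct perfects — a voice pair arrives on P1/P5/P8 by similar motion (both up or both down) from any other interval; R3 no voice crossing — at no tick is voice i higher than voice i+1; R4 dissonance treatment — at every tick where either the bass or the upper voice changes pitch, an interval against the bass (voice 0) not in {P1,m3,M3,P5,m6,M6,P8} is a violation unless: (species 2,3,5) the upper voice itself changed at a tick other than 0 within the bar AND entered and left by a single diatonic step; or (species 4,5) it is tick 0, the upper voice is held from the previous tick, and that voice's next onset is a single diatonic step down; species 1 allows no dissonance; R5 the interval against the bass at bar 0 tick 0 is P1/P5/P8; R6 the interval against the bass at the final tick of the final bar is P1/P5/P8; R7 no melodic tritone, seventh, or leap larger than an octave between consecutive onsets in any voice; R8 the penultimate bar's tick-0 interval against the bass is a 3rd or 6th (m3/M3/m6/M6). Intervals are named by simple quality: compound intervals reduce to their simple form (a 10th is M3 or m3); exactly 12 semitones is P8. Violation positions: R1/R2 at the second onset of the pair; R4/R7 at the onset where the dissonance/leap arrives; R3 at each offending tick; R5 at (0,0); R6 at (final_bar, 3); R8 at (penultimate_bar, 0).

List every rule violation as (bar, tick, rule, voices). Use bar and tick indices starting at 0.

bar 0: v0=E3 v1=E4 v2=G4 downbeat m3
bar 1: v0=D3 v1=F3 v2=C4 downbeat m7
bar 2: v0=C3 v1=G3 v2=C4 downbeat P8
bar 3: v0=E3 v1=C4 v2=E4 downbeat P8
bar 4: v0=C3 v1=E3 v2=C4 downbeat P8
bar 5: v0=D3 v1=B3 v2=D4 downbeat P8
bar 6: v0=E3 v1=E4 v2=G4 downbeat m3
  -> R5 @ bar 0 tick 0 v(0, 2): opens on m3
  -> R2 @ bar 1 tick 0 v(1, 2): E4/G4 m3 -> F3/C4 P5 similar
  -> R4 @ bar 1 tick 0 v(0, 2): D3/C4 m7 untreated
  -> R7 @ bar 1 tick 0 v(1,): E4->F3 leap 11st
  -> R1 @ bar 3 tick 0 v(0, 2): C3/C4 P8 -> E3/E4 P8 similar
  -> R1 @ bar 4 tick 0 v(0, 2): E3/E4 P8 -> C3/C4 P8 similar
  -> R1 @ bar 5 tick 0 v(0, 2): C3/C4 P8 -> D3/D4 P8 similar
  -> R8 @ bar 5 tick 0 v(0, 2): penult P8 not 3rd/6th
  -> R2 @ bar 6 tick 0 v(0, 1): D3/B3 M6 -> E3/E4 P8 similar
  -> R6 @ bar 6 tick 3 v(0, 2): closes on m3

(0, 0, R5, (0, 2))
(1, 0, R2, (1, 2))
(1, 0, R4, (0, 2))
(1, 0, R7, (1,))
(3, 0, R1, (0, 2))
(4, 0, R1, (0, 2))
(5, 0, R1, (0, 2))
(5, 0, R8, (0, 2))
(6, 0, R2, (0, 1))
(6, 3, R6, (0, 2))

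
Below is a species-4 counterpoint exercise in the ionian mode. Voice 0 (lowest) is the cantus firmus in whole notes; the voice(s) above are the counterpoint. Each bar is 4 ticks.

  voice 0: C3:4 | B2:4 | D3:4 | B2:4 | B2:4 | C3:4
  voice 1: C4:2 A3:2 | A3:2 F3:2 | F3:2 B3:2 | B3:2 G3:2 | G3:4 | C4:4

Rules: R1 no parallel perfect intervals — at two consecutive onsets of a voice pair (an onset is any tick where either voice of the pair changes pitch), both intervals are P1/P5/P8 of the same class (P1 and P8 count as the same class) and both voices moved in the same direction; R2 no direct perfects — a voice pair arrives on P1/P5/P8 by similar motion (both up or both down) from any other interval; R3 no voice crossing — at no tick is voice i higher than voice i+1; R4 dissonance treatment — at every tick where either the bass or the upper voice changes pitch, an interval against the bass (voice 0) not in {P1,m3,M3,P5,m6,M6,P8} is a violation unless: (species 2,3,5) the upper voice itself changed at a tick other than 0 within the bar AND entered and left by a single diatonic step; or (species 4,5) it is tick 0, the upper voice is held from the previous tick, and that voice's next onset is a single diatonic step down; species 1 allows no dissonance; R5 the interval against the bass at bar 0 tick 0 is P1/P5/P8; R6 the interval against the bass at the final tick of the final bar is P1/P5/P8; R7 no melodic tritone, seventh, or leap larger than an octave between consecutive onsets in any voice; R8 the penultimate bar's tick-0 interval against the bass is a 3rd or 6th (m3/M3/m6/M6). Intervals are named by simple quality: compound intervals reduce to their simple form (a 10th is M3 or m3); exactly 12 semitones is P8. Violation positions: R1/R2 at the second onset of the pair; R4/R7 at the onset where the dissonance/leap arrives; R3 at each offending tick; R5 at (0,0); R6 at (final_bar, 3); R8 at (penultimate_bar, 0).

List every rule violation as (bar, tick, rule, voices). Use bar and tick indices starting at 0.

(1, 0, R4, (0, 1))
(1, 2, R4, (0, 1))
(2, 2, R7, (1,))
(5, 0, R2, (0, 1))

bar 0: v0=C3 v1=C4 downbeat P8
bar 1: v0=B2 v1=A3 downbeat m7
bar 2: v0=D3 v1=F3 downbeat m3
bar 3: v0=B2 v1=B3 downbeat P8
bar 4: v0=B2 v1=G3 downbeat m6
bar 5: v0=C3 v1=C4 downbeat P8
  -> R4 @ bar 1 tick 0 v(0, 1): B2/A3 m7 untreated
  -> R4 @ bar 1 tick 2 v(0, 1): B2/F3 TT untreated
  -> R7 @ bar 2 tick 2 v(1,): F3->B3 leap 6st
  -> R2 @ bar 5 tick 0 v(0, 1): B2/G3 m6 -> C3/C4 P8 similar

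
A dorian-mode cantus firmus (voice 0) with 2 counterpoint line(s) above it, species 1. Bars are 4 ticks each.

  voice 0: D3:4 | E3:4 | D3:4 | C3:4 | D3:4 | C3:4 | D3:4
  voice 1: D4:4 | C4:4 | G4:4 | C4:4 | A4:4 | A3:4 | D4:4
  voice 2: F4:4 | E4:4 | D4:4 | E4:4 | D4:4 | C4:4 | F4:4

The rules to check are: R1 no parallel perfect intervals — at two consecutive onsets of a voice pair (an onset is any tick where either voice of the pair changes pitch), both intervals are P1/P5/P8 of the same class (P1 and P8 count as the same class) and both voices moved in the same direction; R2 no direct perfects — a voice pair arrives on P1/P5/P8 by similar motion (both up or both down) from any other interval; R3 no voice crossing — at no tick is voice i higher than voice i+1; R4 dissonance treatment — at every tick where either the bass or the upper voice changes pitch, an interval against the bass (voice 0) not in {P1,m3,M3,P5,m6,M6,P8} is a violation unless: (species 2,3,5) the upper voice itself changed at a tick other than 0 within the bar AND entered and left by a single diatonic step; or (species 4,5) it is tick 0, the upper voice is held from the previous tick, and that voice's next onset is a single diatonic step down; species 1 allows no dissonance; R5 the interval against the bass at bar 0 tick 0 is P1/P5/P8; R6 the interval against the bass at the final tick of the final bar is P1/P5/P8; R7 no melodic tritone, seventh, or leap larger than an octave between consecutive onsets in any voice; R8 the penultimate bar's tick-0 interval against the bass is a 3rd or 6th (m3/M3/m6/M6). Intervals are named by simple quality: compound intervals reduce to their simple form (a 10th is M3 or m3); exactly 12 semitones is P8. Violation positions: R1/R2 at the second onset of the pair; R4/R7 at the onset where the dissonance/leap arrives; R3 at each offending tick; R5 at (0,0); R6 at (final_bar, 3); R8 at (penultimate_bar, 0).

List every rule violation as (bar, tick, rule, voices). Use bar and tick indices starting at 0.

(0, 0, R5, (0, 2))
(2, 0, R1, (0, 2))
(2, 0, R3, (1, 2))
(2, 0, R4, (0, 1))
(2, 1, R3, (1, 2))
(2, 2, R3, (1, 2))
(2, 3, R3, (1, 2))
(3, 0, R2, (0, 1))
(4, 0, R2, (0, 1))
(4, 0, R3, (1, 2))
(4, 1, R3, (1, 2))
(4, 2, R3, (1, 2))
(4, 3, R3, (1, 2))
(5, 0, R1, (0, 2))
(5, 0, R8, (0, 2))
(6, 0, R2, (0, 1))
(6, 3, R6, (0, 2))

bar 0: v0=D3 v1=D4 v2=F4 downbeat m3
bar 1: v0=E3 v1=C4 v2=E4 downbeat P8
bar 2: v0=D3 v1=G4 v2=D4 downbeat P8
bar 3: v0=C3 v1=C4 v2=E4 downbeat M3
bar 4: v0=D3 v1=A4 v2=D4 downbeat P8
bar 5: v0=C3 v1=A3 v2=C4 downbeat P8
bar 6: v0=D3 v1=D4 v2=F4 downbeat m3
  -> R5 @ bar 0 tick 0 v(0, 2): opens on m3
  -> R1 @ bar 2 tick 0 v(0, 2): E3/E4 P8 -> D3/D4 P8 similar
  -> R3 @ bar 2 tick 0 v(1, 2): G4 above D4
  -> R4 @ bar 2 tick 0 v(0, 1): D3/G4 P4 untreated
  -> R3 @ bar 2 tick 1 v(1, 2): G4 above D4
  -> R3 @ bar 2 tick 2 v(1, 2): G4 above D4
  -> R3 @ bar 2 tick 3 v(1, 2): G4 above D4
  -> R2 @ bar 3 tick 0 v(0, 1): D3/G4 P4 -> C3/C4 P8 similar
  -> R2 @ bar 4 tick 0 v(0, 1): C3/C4 P8 -> D3/A4 P5 similar
  -> R3 @ bar 4 tick 0 v(1, 2): A4 above D4
  -> R3 @ bar 4 tick 1 v(1, 2): A4 above D4
  -> R3 @ bar 4 tick 2 v(1, 2): A4 above D4
  -> R3 @ bar 4 tick 3 v(1, 2): A4 above D4
  -> R1 @ bar 5 tick 0 v(0, 2): D3/D4 P8 -> C3/C4 P8 similar
  -> R8 @ bar 5 tick 0 v(0, 2): penult P8 not 3rd/6th
  -> R2 @ bar 6 tick 0 v(0, 1): C3/A3 M6 -> D3/D4 P8 similar
  -> R6 @ bar 6 tick 3 v(0, 2): closes on m3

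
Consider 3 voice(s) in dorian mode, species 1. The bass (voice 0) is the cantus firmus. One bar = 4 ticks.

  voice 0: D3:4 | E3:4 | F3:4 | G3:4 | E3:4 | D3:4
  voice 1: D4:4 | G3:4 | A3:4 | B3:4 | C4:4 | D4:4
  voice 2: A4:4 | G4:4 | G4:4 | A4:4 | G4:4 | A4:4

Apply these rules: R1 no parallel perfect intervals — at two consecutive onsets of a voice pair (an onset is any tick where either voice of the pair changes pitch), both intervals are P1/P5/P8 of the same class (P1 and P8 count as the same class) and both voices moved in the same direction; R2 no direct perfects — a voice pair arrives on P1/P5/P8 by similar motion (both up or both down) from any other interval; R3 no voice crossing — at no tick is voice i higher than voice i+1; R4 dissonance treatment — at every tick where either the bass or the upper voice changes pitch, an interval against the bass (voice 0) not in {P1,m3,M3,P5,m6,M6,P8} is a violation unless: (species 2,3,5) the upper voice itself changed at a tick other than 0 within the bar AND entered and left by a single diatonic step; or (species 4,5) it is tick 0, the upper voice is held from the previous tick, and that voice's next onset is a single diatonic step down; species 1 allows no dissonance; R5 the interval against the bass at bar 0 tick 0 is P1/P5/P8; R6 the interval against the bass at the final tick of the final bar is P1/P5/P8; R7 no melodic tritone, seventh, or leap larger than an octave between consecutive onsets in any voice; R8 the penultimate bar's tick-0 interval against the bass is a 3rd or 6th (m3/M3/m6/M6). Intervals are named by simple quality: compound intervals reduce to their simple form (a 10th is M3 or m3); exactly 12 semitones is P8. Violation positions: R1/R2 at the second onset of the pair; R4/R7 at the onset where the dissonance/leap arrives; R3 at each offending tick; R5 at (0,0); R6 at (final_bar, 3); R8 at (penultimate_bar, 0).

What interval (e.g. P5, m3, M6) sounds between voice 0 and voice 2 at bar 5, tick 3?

voice 0=D3 voice 2=A4 -> P5

P5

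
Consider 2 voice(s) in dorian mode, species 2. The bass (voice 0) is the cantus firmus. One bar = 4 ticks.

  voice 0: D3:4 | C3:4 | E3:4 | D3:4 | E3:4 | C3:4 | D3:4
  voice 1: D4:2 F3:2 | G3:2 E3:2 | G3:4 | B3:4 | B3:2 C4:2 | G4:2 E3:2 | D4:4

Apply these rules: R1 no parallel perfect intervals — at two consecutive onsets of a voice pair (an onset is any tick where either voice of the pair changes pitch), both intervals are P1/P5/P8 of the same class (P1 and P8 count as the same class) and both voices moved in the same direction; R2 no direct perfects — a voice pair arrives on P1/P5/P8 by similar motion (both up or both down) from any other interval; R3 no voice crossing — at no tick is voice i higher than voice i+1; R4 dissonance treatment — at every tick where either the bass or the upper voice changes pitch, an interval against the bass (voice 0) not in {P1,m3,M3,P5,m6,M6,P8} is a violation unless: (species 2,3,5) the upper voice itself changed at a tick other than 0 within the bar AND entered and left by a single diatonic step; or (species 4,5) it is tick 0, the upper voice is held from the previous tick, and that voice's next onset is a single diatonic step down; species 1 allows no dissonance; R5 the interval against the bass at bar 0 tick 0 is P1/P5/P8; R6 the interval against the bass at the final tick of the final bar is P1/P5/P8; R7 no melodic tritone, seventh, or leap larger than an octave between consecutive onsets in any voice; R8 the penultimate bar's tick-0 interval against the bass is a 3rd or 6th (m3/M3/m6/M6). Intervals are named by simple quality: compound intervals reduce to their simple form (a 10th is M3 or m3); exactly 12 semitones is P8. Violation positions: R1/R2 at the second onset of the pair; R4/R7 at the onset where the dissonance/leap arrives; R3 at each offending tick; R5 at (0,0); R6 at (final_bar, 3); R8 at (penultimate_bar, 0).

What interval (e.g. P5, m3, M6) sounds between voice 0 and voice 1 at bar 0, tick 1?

voice 0=D3 voice 1=D4 -> P8

P8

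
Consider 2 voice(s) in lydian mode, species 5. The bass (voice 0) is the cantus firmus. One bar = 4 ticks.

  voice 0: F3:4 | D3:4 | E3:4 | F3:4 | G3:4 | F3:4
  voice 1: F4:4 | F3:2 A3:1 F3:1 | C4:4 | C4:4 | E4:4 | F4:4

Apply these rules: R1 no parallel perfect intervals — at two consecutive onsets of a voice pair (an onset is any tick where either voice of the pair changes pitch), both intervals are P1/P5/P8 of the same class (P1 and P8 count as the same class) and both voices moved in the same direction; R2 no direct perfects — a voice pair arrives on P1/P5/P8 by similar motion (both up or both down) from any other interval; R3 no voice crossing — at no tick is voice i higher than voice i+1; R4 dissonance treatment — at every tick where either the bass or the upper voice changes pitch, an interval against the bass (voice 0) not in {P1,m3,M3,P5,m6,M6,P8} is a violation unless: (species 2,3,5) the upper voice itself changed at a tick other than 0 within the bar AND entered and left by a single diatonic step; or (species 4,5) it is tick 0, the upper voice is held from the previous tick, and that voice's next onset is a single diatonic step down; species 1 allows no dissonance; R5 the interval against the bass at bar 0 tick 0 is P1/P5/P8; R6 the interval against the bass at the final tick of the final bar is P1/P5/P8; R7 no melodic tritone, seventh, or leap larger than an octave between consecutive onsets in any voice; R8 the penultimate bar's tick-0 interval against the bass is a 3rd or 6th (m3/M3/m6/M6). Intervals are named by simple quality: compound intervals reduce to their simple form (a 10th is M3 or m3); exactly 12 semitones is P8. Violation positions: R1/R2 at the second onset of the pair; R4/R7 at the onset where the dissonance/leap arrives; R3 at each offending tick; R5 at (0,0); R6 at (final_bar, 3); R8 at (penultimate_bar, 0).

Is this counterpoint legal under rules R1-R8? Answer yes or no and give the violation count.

bar 0: v0=F3 v1=F4 (P8)
bar 1: v0=D3 v1=F3 (m3)
bar 2: v0=E3 v1=C4 (m6)
bar 3: v0=F3 v1=C4 (P5)
bar 4: v0=G3 v1=E4 (M6)
bar 5: v0=F3 v1=F4 (P8)

Yes (0 violations)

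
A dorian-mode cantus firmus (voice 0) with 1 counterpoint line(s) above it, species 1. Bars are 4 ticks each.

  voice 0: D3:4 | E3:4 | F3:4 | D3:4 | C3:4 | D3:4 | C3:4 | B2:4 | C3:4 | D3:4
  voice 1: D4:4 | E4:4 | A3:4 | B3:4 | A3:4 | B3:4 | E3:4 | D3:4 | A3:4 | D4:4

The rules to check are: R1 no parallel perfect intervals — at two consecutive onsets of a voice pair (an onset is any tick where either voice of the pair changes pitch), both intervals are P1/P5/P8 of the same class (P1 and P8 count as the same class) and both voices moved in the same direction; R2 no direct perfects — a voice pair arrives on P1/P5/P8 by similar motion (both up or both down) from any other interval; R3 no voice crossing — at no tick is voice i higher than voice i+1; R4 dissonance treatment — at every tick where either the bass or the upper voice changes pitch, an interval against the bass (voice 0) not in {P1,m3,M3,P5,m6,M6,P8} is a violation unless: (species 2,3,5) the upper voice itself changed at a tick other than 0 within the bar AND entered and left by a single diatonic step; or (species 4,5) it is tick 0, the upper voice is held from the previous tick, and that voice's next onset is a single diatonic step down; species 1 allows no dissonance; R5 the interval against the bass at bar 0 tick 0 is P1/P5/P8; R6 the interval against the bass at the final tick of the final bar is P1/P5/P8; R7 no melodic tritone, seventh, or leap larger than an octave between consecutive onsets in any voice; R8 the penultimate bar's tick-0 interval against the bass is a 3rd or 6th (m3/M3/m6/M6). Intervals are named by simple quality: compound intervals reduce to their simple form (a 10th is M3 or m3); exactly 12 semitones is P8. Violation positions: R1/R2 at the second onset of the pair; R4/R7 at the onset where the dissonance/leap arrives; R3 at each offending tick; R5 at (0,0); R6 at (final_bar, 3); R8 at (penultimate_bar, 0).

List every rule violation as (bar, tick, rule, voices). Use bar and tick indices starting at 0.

bar 0: v0=D3 v1=D4 downbeat P8
bar 1: v0=E3 v1=E4 downbeat P8
bar 2: v0=F3 v1=A3 downbeat M3
bar 3: v0=D3 v1=B3 downbeat M6
bar 4: v0=C3 v1=A3 downbeat M6
bar 5: v0=D3 v1=B3 downbeat M6
bar 6: v0=C3 v1=E3 downbeat M3
bar 7: v0=B2 v1=D3 downbeat m3
bar 8: v0=C3 v1=A3 downbeat M6
bar 9: v0=D3 v1=D4 downbeat P8
  -> R1 @ bar 1 tick 0 v(0, 1): D3/D4 P8 -> E3/E4 P8 similar
  -> R2 @ bar 9 tick 0 v(0, 1): C3/A3 M6 -> D3/D4 P8 similar

(1, 0, R1, (0, 1))
(9, 0, R2, (0, 1))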